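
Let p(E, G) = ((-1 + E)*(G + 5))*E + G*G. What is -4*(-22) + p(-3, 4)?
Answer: 212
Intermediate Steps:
p(E, G) = G**2 + E*(-1 + E)*(5 + G) (p(E, G) = ((-1 + E)*(5 + G))*E + G**2 = E*(-1 + E)*(5 + G) + G**2 = G**2 + E*(-1 + E)*(5 + G))
-4*(-22) + p(-3, 4) = -4*(-22) + (4**2 - 5*(-3) + 5*(-3)**2 + 4*(-3)**2 - 1*(-3)*4) = 88 + (16 + 15 + 5*9 + 4*9 + 12) = 88 + (16 + 15 + 45 + 36 + 12) = 88 + 124 = 212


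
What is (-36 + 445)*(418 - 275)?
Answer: 58487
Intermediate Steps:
(-36 + 445)*(418 - 275) = 409*143 = 58487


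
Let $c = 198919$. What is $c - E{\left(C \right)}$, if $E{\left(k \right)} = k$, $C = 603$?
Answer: $198316$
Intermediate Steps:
$c - E{\left(C \right)} = 198919 - 603 = 198316$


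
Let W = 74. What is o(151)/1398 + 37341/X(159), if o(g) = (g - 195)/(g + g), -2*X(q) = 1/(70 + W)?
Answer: -1135095900203/105549 ≈ -1.0754e+7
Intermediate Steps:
X(q) = -1/288 (X(q) = -1/(2*(70 + 74)) = -1/2/144 = -1/2*1/144 = -1/288)
o(g) = (-195 + g)/(2*g) (o(g) = (-195 + g)/((2*g)) = (-195 + g)*(1/(2*g)) = (-195 + g)/(2*g))
o(151)/1398 + 37341/X(159) = ((1/2)*(-195 + 151)/151)/1398 + 37341/(-1/288) = ((1/2)*(1/151)*(-44))*(1/1398) + 37341*(-288) = -22/151*1/1398 - 10754208 = -11/105549 - 10754208 = -1135095900203/105549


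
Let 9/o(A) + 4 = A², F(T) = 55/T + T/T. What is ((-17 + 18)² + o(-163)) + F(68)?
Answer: 1691509/602140 ≈ 2.8092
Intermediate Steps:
F(T) = 1 + 55/T (F(T) = 55/T + 1 = 1 + 55/T)
o(A) = 9/(-4 + A²)
((-17 + 18)² + o(-163)) + F(68) = ((-17 + 18)² + 9/(-4 + (-163)²)) + (55 + 68)/68 = (1² + 9/(-4 + 26569)) + (1/68)*123 = (1 + 9/26565) + 123/68 = (1 + 9*(1/26565)) + 123/68 = (1 + 3/8855) + 123/68 = 8858/8855 + 123/68 = 1691509/602140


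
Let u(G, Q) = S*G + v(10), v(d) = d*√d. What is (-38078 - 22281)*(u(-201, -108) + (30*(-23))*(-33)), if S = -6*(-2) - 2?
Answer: -1253052840 - 603590*√10 ≈ -1.2550e+9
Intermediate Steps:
S = 10 (S = 12 - 2 = 10)
v(d) = d^(3/2)
u(G, Q) = 10*G + 10*√10 (u(G, Q) = 10*G + 10^(3/2) = 10*G + 10*√10)
(-38078 - 22281)*(u(-201, -108) + (30*(-23))*(-33)) = (-38078 - 22281)*((10*(-201) + 10*√10) + (30*(-23))*(-33)) = -60359*((-2010 + 10*√10) - 690*(-33)) = -60359*((-2010 + 10*√10) + 22770) = -60359*(20760 + 10*√10) = -1253052840 - 603590*√10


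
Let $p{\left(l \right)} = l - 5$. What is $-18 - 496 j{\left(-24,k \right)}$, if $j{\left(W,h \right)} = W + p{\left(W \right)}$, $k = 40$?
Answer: $26270$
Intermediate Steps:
$p{\left(l \right)} = -5 + l$
$j{\left(W,h \right)} = -5 + 2 W$ ($j{\left(W,h \right)} = W + \left(-5 + W\right) = -5 + 2 W$)
$-18 - 496 j{\left(-24,k \right)} = -18 - 496 \left(-5 + 2 \left(-24\right)\right) = -18 - 496 \left(-5 - 48\right) = -18 - -26288 = -18 + 26288 = 26270$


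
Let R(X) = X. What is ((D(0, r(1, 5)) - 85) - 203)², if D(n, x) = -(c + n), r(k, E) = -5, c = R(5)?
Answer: 85849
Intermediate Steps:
c = 5
D(n, x) = -5 - n (D(n, x) = -(5 + n) = -5 - n)
((D(0, r(1, 5)) - 85) - 203)² = (((-5 - 1*0) - 85) - 203)² = (((-5 + 0) - 85) - 203)² = ((-5 - 85) - 203)² = (-90 - 203)² = (-293)² = 85849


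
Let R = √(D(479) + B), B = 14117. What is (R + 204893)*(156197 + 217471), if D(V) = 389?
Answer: 76561957524 + 373668*√14506 ≈ 7.6607e+10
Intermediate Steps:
R = √14506 (R = √(389 + 14117) = √14506 ≈ 120.44)
(R + 204893)*(156197 + 217471) = (√14506 + 204893)*(156197 + 217471) = (204893 + √14506)*373668 = 76561957524 + 373668*√14506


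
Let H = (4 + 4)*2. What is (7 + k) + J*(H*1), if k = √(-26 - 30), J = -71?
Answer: -1129 + 2*I*√14 ≈ -1129.0 + 7.4833*I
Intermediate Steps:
H = 16 (H = 8*2 = 16)
k = 2*I*√14 (k = √(-56) = 2*I*√14 ≈ 7.4833*I)
(7 + k) + J*(H*1) = (7 + 2*I*√14) - 1136 = -1129 + 2*I*√14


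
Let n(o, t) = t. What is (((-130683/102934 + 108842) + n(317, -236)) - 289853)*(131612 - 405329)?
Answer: 5106631149939177/102934 ≈ 4.9611e+10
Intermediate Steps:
(((-130683/102934 + 108842) + n(317, -236)) - 289853)*(131612 - 405329) = (((-130683/102934 + 108842) - 236) - 289853)*(131612 - 405329) = (((-130683*1/102934 + 108842) - 236) - 289853)*(-273717) = (((-130683/102934 + 108842) - 236) - 289853)*(-273717) = ((11203411745/102934 - 236) - 289853)*(-273717) = (11179119321/102934 - 289853)*(-273717) = -18656609381/102934*(-273717) = 5106631149939177/102934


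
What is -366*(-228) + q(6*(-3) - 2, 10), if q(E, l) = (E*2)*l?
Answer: 83048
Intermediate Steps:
q(E, l) = 2*E*l (q(E, l) = (2*E)*l = 2*E*l)
-366*(-228) + q(6*(-3) - 2, 10) = -366*(-228) + 2*(6*(-3) - 2)*10 = 83448 + 2*(-18 - 2)*10 = 83448 + 2*(-20)*10 = 83448 - 400 = 83048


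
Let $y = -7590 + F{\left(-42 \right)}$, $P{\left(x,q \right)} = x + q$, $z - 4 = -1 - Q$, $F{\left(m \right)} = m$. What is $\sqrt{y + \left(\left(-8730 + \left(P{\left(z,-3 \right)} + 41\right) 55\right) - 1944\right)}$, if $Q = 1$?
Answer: $i \sqrt{16106} \approx 126.91 i$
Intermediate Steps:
$z = 2$ ($z = 4 - 2 = 2$)
$P{\left(x,q \right)} = q + x$
$y = -7632$ ($y = -7590 - 42 = -7632$)
$\sqrt{y + \left(\left(-8730 + \left(P{\left(z,-3 \right)} + 41\right) 55\right) - 1944\right)} = \sqrt{-7632 - \left(10674 - \left(\left(-3 + 2\right) + 41\right) 55\right)} = \sqrt{-7632 - \left(10674 - \left(-1 + 41\right) 55\right)} = \sqrt{-7632 + \left(\left(-8730 + 40 \cdot 55\right) - 1944\right)} = \sqrt{-7632 + \left(\left(-8730 + 2200\right) - 1944\right)} = \sqrt{-7632 - 8474} = \sqrt{-16106} = i \sqrt{16106}$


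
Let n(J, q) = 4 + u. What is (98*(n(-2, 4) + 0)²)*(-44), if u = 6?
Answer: -431200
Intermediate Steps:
n(J, q) = 10 (n(J, q) = 4 + 6 = 10)
(98*(n(-2, 4) + 0)²)*(-44) = (98*(10 + 0)²)*(-44) = (98*10²)*(-44) = (98*100)*(-44) = 9800*(-44) = -431200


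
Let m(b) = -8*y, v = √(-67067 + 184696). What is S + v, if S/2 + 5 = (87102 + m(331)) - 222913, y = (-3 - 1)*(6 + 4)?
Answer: -270992 + √117629 ≈ -2.7065e+5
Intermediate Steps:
y = -40 (y = -4*10 = -40)
v = √117629 ≈ 342.97
m(b) = 320 (m(b) = -8*(-40) = 320)
S = -270992 (S = -10 + 2*((87102 + 320) - 222913) = -10 + 2*(87422 - 222913) = -10 + 2*(-135491) = -10 - 270982 = -270992)
S + v = -270992 + √117629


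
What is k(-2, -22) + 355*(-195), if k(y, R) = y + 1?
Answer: -69226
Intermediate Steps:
k(y, R) = 1 + y
k(-2, -22) + 355*(-195) = (1 - 2) + 355*(-195) = -1 - 69225 = -69226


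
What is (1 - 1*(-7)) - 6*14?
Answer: -76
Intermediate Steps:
(1 - 1*(-7)) - 6*14 = (1 + 7) - 84 = 8 - 84 = -76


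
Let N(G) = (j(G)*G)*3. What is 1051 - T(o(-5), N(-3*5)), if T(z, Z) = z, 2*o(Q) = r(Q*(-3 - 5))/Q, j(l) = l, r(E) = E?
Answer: 1055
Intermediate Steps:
o(Q) = -4 (o(Q) = ((Q*(-3 - 5))/Q)/2 = ((Q*(-8))/Q)/2 = ((-8*Q)/Q)/2 = (½)*(-8) = -4)
N(G) = 3*G² (N(G) = (G*G)*3 = G²*3 = 3*G²)
1051 - T(o(-5), N(-3*5)) = 1051 - 1*(-4) = 1051 + 4 = 1055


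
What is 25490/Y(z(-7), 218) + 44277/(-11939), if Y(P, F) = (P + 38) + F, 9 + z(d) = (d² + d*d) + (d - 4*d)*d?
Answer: 147779132/1181961 ≈ 125.03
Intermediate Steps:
z(d) = -9 - d² (z(d) = -9 + ((d² + d*d) + (d - 4*d)*d) = -9 + ((d² + d²) + (-3*d)*d) = -9 + (2*d² - 3*d²) = -9 - d²)
Y(P, F) = 38 + F + P (Y(P, F) = (38 + P) + F = 38 + F + P)
25490/Y(z(-7), 218) + 44277/(-11939) = 25490/(38 + 218 + (-9 - 1*(-7)²)) + 44277/(-11939) = 25490/(38 + 218 + (-9 - 1*49)) + 44277*(-1/11939) = 25490/(38 + 218 + (-9 - 49)) - 44277/11939 = 25490/(38 + 218 - 58) - 44277/11939 = 25490/198 - 44277/11939 = 25490*(1/198) - 44277/11939 = 12745/99 - 44277/11939 = 147779132/1181961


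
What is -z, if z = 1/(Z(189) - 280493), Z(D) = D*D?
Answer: 1/244772 ≈ 4.0854e-6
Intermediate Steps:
Z(D) = D**2
z = -1/244772 (z = 1/(189**2 - 280493) = 1/(35721 - 280493) = 1/(-244772) = -1/244772 ≈ -4.0854e-6)
-z = -1*(-1/244772) = 1/244772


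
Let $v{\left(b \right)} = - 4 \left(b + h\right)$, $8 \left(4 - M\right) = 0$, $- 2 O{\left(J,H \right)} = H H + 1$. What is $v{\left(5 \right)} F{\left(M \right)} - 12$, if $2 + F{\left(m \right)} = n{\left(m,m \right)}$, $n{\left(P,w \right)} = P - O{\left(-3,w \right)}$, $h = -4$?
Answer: $-54$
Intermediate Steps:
$O{\left(J,H \right)} = - \frac{1}{2} - \frac{H^{2}}{2}$ ($O{\left(J,H \right)} = - \frac{H H + 1}{2} = - \frac{H^{2} + 1}{2} = - \frac{1 + H^{2}}{2} = - \frac{1}{2} - \frac{H^{2}}{2}$)
$M = 4$ ($M = 4 - 0 = 4 + 0 = 4$)
$n{\left(P,w \right)} = \frac{1}{2} + P + \frac{w^{2}}{2}$ ($n{\left(P,w \right)} = P - \left(- \frac{1}{2} - \frac{w^{2}}{2}\right) = P + \left(\frac{1}{2} + \frac{w^{2}}{2}\right) = \frac{1}{2} + P + \frac{w^{2}}{2}$)
$F{\left(m \right)} = - \frac{3}{2} + m + \frac{m^{2}}{2}$ ($F{\left(m \right)} = -2 + \left(\frac{1}{2} + m + \frac{m^{2}}{2}\right) = - \frac{3}{2} + m + \frac{m^{2}}{2}$)
$v{\left(b \right)} = 16 - 4 b$ ($v{\left(b \right)} = - 4 \left(b - 4\right) = - 4 \left(-4 + b\right) = 16 - 4 b$)
$v{\left(5 \right)} F{\left(M \right)} - 12 = \left(16 - 20\right) \left(- \frac{3}{2} + 4 + \frac{4^{2}}{2}\right) - 12 = \left(16 - 20\right) \left(- \frac{3}{2} + 4 + \frac{1}{2} \cdot 16\right) - 12 = - 4 \left(- \frac{3}{2} + 4 + 8\right) - 12 = \left(-4\right) \frac{21}{2} - 12 = -42 - 12 = -54$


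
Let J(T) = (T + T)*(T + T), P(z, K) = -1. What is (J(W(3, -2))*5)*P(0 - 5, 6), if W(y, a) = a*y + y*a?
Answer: -2880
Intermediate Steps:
W(y, a) = 2*a*y (W(y, a) = a*y + a*y = 2*a*y)
J(T) = 4*T² (J(T) = (2*T)*(2*T) = 4*T²)
(J(W(3, -2))*5)*P(0 - 5, 6) = ((4*(2*(-2)*3)²)*5)*(-1) = ((4*(-12)²)*5)*(-1) = ((4*144)*5)*(-1) = (576*5)*(-1) = 2880*(-1) = -2880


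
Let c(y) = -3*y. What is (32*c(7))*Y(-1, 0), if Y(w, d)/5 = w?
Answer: 3360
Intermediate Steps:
Y(w, d) = 5*w
(32*c(7))*Y(-1, 0) = (32*(-3*7))*(5*(-1)) = (32*(-21))*(-5) = -672*(-5) = 3360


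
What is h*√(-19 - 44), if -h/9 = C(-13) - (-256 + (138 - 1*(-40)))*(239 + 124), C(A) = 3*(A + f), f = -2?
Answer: -763263*I*√7 ≈ -2.0194e+6*I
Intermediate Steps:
C(A) = -6 + 3*A (C(A) = 3*(A - 2) = 3*(-2 + A) = -6 + 3*A)
h = -254421 (h = -9*((-6 + 3*(-13)) - (-256 + (138 - 1*(-40)))*(239 + 124)) = -9*((-6 - 39) - (-256 + (138 + 40))*363) = -9*(-45 - (-256 + 178)*363) = -9*(-45 - (-78)*363) = -9*(-45 - 1*(-28314)) = -9*(-45 + 28314) = -9*28269 = -254421)
h*√(-19 - 44) = -254421*√(-19 - 44) = -763263*I*√7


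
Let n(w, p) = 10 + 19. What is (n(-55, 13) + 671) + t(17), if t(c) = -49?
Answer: 651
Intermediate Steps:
n(w, p) = 29
(n(-55, 13) + 671) + t(17) = (29 + 671) - 49 = 700 - 49 = 651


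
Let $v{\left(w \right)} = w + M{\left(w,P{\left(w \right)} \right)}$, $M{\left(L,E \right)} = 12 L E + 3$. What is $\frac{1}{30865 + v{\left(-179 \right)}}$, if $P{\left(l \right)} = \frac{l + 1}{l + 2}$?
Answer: $\frac{59}{1683203} \approx 3.5052 \cdot 10^{-5}$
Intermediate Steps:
$P{\left(l \right)} = \frac{1 + l}{2 + l}$
$M{\left(L,E \right)} = 3 + 12 E L$ ($M{\left(L,E \right)} = 12 E L + 3 = 3 + 12 E L$)
$v{\left(w \right)} = 3 + w + \frac{12 w \left(1 + w\right)}{2 + w}$ ($v{\left(w \right)} = w + \left(3 + 12 \frac{1 + w}{2 + w} w\right) = w + \left(3 + \frac{12 w \left(1 + w\right)}{2 + w}\right) = 3 + w + \frac{12 w \left(1 + w\right)}{2 + w}$)
$\frac{1}{30865 + v{\left(-179 \right)}} = \frac{1}{30865 + \frac{6 + 13 \left(-179\right)^{2} + 17 \left(-179\right)}{2 - 179}} = \frac{1}{30865 + \frac{6 + 13 \cdot 32041 - 3043}{-177}} = \frac{1}{30865 - \frac{6 + 416533 - 3043}{177}} = \frac{1}{30865 - \frac{137832}{59}} = \frac{1}{\frac{1683203}{59}} = \frac{59}{1683203}$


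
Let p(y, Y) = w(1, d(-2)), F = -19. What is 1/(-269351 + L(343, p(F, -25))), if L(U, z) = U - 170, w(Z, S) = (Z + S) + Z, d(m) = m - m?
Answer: -1/269178 ≈ -3.7150e-6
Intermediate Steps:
d(m) = 0
w(Z, S) = S + 2*Z (w(Z, S) = (S + Z) + Z = S + 2*Z)
p(y, Y) = 2 (p(y, Y) = 0 + 2*1 = 0 + 2 = 2)
L(U, z) = -170 + U
1/(-269351 + L(343, p(F, -25))) = 1/(-269351 + (-170 + 343)) = 1/(-269351 + 173) = 1/(-269178) = -1/269178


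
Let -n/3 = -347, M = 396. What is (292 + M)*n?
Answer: 716208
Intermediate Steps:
n = 1041 (n = -3*(-347) = 1041)
(292 + M)*n = (292 + 396)*1041 = 688*1041 = 716208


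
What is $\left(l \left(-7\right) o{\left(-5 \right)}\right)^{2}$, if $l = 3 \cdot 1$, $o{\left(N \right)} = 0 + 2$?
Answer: $1764$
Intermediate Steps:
$o{\left(N \right)} = 2$
$l = 3$
$\left(l \left(-7\right) o{\left(-5 \right)}\right)^{2} = \left(3 \left(-7\right) 2\right)^{2} = \left(\left(-21\right) 2\right)^{2} = \left(-42\right)^{2} = 1764$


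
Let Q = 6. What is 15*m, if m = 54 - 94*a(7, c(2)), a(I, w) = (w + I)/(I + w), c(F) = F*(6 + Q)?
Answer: -600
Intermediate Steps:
c(F) = 12*F (c(F) = F*(6 + 6) = F*12 = 12*F)
a(I, w) = 1 (a(I, w) = (I + w)/(I + w) = 1)
m = -40 (m = 54 - 94*1 = 54 - 94 = -40)
15*m = 15*(-40) = -600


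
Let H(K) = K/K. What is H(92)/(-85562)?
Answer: -1/85562 ≈ -1.1687e-5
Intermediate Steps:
H(K) = 1
H(92)/(-85562) = 1/(-85562) = 1*(-1/85562) = -1/85562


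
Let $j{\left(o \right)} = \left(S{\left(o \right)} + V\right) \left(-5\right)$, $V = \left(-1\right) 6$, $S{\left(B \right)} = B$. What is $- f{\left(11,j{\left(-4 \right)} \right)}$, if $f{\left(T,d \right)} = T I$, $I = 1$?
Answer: $-11$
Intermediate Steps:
$V = -6$
$j{\left(o \right)} = 30 - 5 o$ ($j{\left(o \right)} = \left(o - 6\right) \left(-5\right) = \left(-6 + o\right) \left(-5\right) = 30 - 5 o$)
$f{\left(T,d \right)} = T$ ($f{\left(T,d \right)} = T 1 = T$)
$- f{\left(11,j{\left(-4 \right)} \right)} = \left(-1\right) 11 = -11$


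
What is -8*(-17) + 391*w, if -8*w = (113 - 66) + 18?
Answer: -24327/8 ≈ -3040.9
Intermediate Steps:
w = -65/8 (w = -((113 - 66) + 18)/8 = -(47 + 18)/8 = -1/8*65 = -65/8 ≈ -8.1250)
-8*(-17) + 391*w = -8*(-17) + 391*(-65/8) = 136 - 25415/8 = -24327/8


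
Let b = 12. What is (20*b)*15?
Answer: 3600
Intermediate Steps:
(20*b)*15 = (20*12)*15 = 240*15 = 3600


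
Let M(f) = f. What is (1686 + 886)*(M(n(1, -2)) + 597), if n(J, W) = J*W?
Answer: 1530340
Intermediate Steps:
(1686 + 886)*(M(n(1, -2)) + 597) = (1686 + 886)*(1*(-2) + 597) = 2572*(-2 + 597) = 2572*595 = 1530340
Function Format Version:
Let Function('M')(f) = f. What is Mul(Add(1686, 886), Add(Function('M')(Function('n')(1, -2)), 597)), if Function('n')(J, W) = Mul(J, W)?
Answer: 1530340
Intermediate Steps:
Mul(Add(1686, 886), Add(Function('M')(Function('n')(1, -2)), 597)) = Mul(Add(1686, 886), Add(Mul(1, -2), 597)) = Mul(2572, Add(-2, 597)) = Mul(2572, 595) = 1530340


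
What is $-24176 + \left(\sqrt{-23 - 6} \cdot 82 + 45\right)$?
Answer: $-24131 + 82 i \sqrt{29} \approx -24131.0 + 441.58 i$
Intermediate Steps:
$-24176 + \left(\sqrt{-23 - 6} \cdot 82 + 45\right) = -24176 + \left(\sqrt{-29} \cdot 82 + 45\right) = -24176 + \left(i \sqrt{29} \cdot 82 + 45\right) = -24176 + \left(82 i \sqrt{29} + 45\right) = -24176 + \left(45 + 82 i \sqrt{29}\right) = -24131 + 82 i \sqrt{29}$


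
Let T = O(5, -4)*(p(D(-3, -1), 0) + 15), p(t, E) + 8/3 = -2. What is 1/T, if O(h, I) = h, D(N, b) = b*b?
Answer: 3/155 ≈ 0.019355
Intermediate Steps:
D(N, b) = b²
p(t, E) = -14/3 (p(t, E) = -8/3 - 2 = -14/3)
T = 155/3 (T = 5*(-14/3 + 15) = 5*(31/3) = 155/3 ≈ 51.667)
1/T = 1/(155/3) = 3/155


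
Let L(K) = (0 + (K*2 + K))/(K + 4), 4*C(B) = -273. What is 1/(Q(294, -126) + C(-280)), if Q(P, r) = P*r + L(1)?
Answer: -20/742233 ≈ -2.6946e-5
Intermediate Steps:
C(B) = -273/4 (C(B) = (¼)*(-273) = -273/4)
L(K) = 3*K/(4 + K) (L(K) = (0 + (2*K + K))/(4 + K) = (0 + 3*K)/(4 + K) = (3*K)/(4 + K) = 3*K/(4 + K))
Q(P, r) = ⅗ + P*r (Q(P, r) = P*r + 3*1/(4 + 1) = P*r + 3*1/5 = P*r + 3*1*(⅕) = P*r + ⅗ = ⅗ + P*r)
1/(Q(294, -126) + C(-280)) = 1/((⅗ + 294*(-126)) - 273/4) = 1/((⅗ - 37044) - 273/4) = 1/(-185217/5 - 273/4) = 1/(-742233/20) = -20/742233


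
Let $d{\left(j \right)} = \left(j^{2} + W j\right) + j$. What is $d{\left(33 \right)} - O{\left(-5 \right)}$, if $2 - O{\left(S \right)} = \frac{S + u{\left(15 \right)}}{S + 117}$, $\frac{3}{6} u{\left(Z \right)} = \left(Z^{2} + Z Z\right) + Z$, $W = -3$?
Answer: $\frac{115277}{112} \approx 1029.3$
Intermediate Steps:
$u{\left(Z \right)} = 2 Z + 4 Z^{2}$ ($u{\left(Z \right)} = 2 \left(\left(Z^{2} + Z Z\right) + Z\right) = 2 \left(\left(Z^{2} + Z^{2}\right) + Z\right) = 2 \left(2 Z^{2} + Z\right) = 2 \left(Z + 2 Z^{2}\right) = 2 Z + 4 Z^{2}$)
$d{\left(j \right)} = j^{2} - 2 j$ ($d{\left(j \right)} = \left(j^{2} - 3 j\right) + j = j^{2} - 2 j$)
$O{\left(S \right)} = 2 - \frac{930 + S}{117 + S}$ ($O{\left(S \right)} = 2 - \frac{S + 2 \cdot 15 \left(1 + 2 \cdot 15\right)}{S + 117} = 2 - \frac{S + 2 \cdot 15 \left(1 + 30\right)}{117 + S} = 2 - \frac{S + 2 \cdot 15 \cdot 31}{117 + S} = 2 - \frac{S + 930}{117 + S} = 2 - \frac{930 + S}{117 + S}$)
$d{\left(33 \right)} - O{\left(-5 \right)} = 33 \left(-2 + 33\right) - \frac{-696 - 5}{117 - 5} = 33 \cdot 31 - \frac{1}{112} \left(-701\right) = 1023 - \frac{1}{112} \left(-701\right) = 1023 - - \frac{701}{112} = 1023 + \frac{701}{112} = \frac{115277}{112}$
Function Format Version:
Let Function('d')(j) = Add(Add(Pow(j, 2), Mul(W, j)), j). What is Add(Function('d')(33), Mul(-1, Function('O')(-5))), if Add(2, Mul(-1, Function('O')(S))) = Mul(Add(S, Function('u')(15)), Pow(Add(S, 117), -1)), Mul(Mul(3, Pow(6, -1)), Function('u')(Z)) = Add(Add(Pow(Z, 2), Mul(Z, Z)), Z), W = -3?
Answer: Rational(115277, 112) ≈ 1029.3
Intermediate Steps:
Function('u')(Z) = Add(Mul(2, Z), Mul(4, Pow(Z, 2))) (Function('u')(Z) = Mul(2, Add(Add(Pow(Z, 2), Mul(Z, Z)), Z)) = Mul(2, Add(Add(Pow(Z, 2), Pow(Z, 2)), Z)) = Mul(2, Add(Mul(2, Pow(Z, 2)), Z)) = Mul(2, Add(Z, Mul(2, Pow(Z, 2)))) = Add(Mul(2, Z), Mul(4, Pow(Z, 2))))
Function('d')(j) = Add(Pow(j, 2), Mul(-2, j)) (Function('d')(j) = Add(Add(Pow(j, 2), Mul(-3, j)), j) = Add(Pow(j, 2), Mul(-2, j)))
Function('O')(S) = Add(2, Mul(-1, Pow(Add(117, S), -1), Add(930, S))) (Function('O')(S) = Add(2, Mul(-1, Mul(Add(S, Mul(2, 15, Add(1, Mul(2, 15)))), Pow(Add(S, 117), -1)))) = Add(2, Mul(-1, Mul(Add(S, Mul(2, 15, Add(1, 30))), Pow(Add(117, S), -1)))) = Add(2, Mul(-1, Mul(Add(S, Mul(2, 15, 31)), Pow(Add(117, S), -1)))) = Add(2, Mul(-1, Mul(Add(S, 930), Pow(Add(117, S), -1)))) = Add(2, Mul(-1, Mul(Add(930, S), Pow(Add(117, S), -1)))) = Add(2, Mul(-1, Mul(Pow(Add(117, S), -1), Add(930, S)))) = Add(2, Mul(-1, Pow(Add(117, S), -1), Add(930, S))))
Add(Function('d')(33), Mul(-1, Function('O')(-5))) = Add(Mul(33, Add(-2, 33)), Mul(-1, Mul(Pow(Add(117, -5), -1), Add(-696, -5)))) = Add(Mul(33, 31), Mul(-1, Mul(Pow(112, -1), -701))) = Add(1023, Mul(-1, Mul(Rational(1, 112), -701))) = Add(1023, Mul(-1, Rational(-701, 112))) = Add(1023, Rational(701, 112)) = Rational(115277, 112)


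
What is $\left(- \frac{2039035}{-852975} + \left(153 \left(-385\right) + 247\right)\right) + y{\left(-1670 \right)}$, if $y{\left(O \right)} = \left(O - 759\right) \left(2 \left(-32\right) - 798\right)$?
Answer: $\frac{347185116107}{170595} \approx 2.0351 \cdot 10^{6}$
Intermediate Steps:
$y{\left(O \right)} = 654258 - 862 O$ ($y{\left(O \right)} = \left(-759 + O\right) \left(-64 - 798\right) = \left(-759 + O\right) \left(-862\right) = 654258 - 862 O$)
$\left(- \frac{2039035}{-852975} + \left(153 \left(-385\right) + 247\right)\right) + y{\left(-1670 \right)} = \left(- \frac{2039035}{-852975} + \left(153 \left(-385\right) + 247\right)\right) + \left(654258 - -1439540\right) = \left(\left(-2039035\right) \left(- \frac{1}{852975}\right) + \left(-58905 + 247\right)\right) + \left(654258 + 1439540\right) = \left(\frac{407807}{170595} - 58658\right) + 2093798 = - \frac{10006353703}{170595} + 2093798 = \frac{347185116107}{170595}$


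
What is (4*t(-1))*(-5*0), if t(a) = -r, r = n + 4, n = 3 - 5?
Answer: 0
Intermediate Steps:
n = -2
r = 2 (r = -2 + 4 = 2)
t(a) = -2 (t(a) = -1*2 = -2)
(4*t(-1))*(-5*0) = (4*(-2))*(-5*0) = -8*0 = 0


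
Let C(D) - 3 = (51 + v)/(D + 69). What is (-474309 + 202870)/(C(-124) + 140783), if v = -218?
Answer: -14929145/7743397 ≈ -1.9280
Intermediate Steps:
C(D) = 3 - 167/(69 + D) (C(D) = 3 + (51 - 218)/(D + 69) = 3 - 167/(69 + D))
(-474309 + 202870)/(C(-124) + 140783) = (-474309 + 202870)/((40 + 3*(-124))/(69 - 124) + 140783) = -271439/((40 - 372)/(-55) + 140783) = -271439/(-1/55*(-332) + 140783) = -271439/(332/55 + 140783) = -271439/7743397/55 = -271439*55/7743397 = -14929145/7743397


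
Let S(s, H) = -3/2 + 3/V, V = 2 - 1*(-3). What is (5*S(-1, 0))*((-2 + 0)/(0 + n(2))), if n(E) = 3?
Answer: 3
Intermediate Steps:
V = 5 (V = 2 + 3 = 5)
S(s, H) = -9/10 (S(s, H) = -3/2 + 3/5 = -3*½ + 3*(⅕) = -3/2 + ⅗ = -9/10)
(5*S(-1, 0))*((-2 + 0)/(0 + n(2))) = (5*(-9/10))*((-2 + 0)/(0 + 3)) = -(-9)/3 = -9/2*(-⅔) = 3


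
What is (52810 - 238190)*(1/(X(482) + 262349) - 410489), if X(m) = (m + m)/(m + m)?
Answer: 1996390387244162/26235 ≈ 7.6096e+10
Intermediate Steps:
X(m) = 1 (X(m) = (2*m)/((2*m)) = (2*m)*(1/(2*m)) = 1)
(52810 - 238190)*(1/(X(482) + 262349) - 410489) = (52810 - 238190)*(1/(1 + 262349) - 410489) = -185380*(1/262350 - 410489) = -185380*(-107691789149/262350) = 1996390387244162/26235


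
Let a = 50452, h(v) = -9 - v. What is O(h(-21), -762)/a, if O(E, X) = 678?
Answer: 339/25226 ≈ 0.013439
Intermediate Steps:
O(h(-21), -762)/a = 678/50452 = 678*(1/50452) = 339/25226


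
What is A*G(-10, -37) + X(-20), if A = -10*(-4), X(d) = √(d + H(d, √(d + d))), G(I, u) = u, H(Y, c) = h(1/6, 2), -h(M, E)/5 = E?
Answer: -1480 + I*√30 ≈ -1480.0 + 5.4772*I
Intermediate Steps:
h(M, E) = -5*E
H(Y, c) = -10 (H(Y, c) = -5*2 = -10)
X(d) = √(-10 + d) (X(d) = √(d - 10) = √(-10 + d))
A = 40 (A = -5*(-8) = 40)
A*G(-10, -37) + X(-20) = 40*(-37) + √(-10 - 20) = -1480 + √(-30) = -1480 + I*√30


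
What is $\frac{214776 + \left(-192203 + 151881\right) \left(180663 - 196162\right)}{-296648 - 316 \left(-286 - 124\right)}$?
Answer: $- \frac{312582727}{83544} \approx -3741.5$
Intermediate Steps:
$\frac{214776 + \left(-192203 + 151881\right) \left(180663 - 196162\right)}{-296648 - 316 \left(-286 - 124\right)} = \frac{214776 - -624950678}{-296648 - -129560} = \frac{214776 + 624950678}{-296648 + 129560} = \frac{625165454}{-167088} = 625165454 \left(- \frac{1}{167088}\right) = - \frac{312582727}{83544}$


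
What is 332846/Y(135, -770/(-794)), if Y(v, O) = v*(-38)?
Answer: -166423/2565 ≈ -64.882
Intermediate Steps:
Y(v, O) = -38*v
332846/Y(135, -770/(-794)) = 332846/((-38*135)) = 332846/(-5130) = 332846*(-1/5130) = -166423/2565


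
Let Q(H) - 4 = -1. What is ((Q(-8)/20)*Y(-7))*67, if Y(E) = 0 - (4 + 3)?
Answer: -1407/20 ≈ -70.350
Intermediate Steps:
Q(H) = 3 (Q(H) = 4 - 1 = 3)
Y(E) = -7 (Y(E) = 0 - 1*7 = 0 - 7 = -7)
((Q(-8)/20)*Y(-7))*67 = ((3/20)*(-7))*67 = -21/20*67 = -1407/20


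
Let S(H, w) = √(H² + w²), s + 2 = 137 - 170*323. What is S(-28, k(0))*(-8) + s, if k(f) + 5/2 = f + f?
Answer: -54775 - 4*√3161 ≈ -55000.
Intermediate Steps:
k(f) = -5/2 + 2*f (k(f) = -5/2 + (f + f) = -5/2 + 2*f)
s = -54775 (s = -2 + (137 - 170*323) = -2 + (137 - 54910) = -2 - 54773 = -54775)
S(-28, k(0))*(-8) + s = √((-28)² + (-5/2 + 2*0)²)*(-8) - 54775 = √(784 + (-5/2 + 0)²)*(-8) - 54775 = √(784 + (-5/2)²)*(-8) - 54775 = √(784 + 25/4)*(-8) - 54775 = √(3161/4)*(-8) - 54775 = (√3161/2)*(-8) - 54775 = -4*√3161 - 54775 = -54775 - 4*√3161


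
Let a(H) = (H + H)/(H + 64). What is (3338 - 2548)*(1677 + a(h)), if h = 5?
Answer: 91421170/69 ≈ 1.3249e+6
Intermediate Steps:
a(H) = 2*H/(64 + H) (a(H) = (2*H)/(64 + H) = 2*H/(64 + H))
(3338 - 2548)*(1677 + a(h)) = (3338 - 2548)*(1677 + 2*5/(64 + 5)) = 790*(1677 + 2*5/69) = 790*(1677 + 2*5*(1/69)) = 790*(1677 + 10/69) = 790*(115723/69) = 91421170/69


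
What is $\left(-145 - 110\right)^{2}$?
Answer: $65025$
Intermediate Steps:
$\left(-145 - 110\right)^{2} = \left(-255\right)^{2} = 65025$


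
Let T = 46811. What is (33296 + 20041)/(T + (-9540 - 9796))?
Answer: 53337/27475 ≈ 1.9413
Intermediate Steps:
(33296 + 20041)/(T + (-9540 - 9796)) = (33296 + 20041)/(46811 + (-9540 - 9796)) = 53337/(46811 - 19336) = 53337/27475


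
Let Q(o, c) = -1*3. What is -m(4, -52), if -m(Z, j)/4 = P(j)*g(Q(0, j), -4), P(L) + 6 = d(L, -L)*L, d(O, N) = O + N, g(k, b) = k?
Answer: 72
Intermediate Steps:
Q(o, c) = -3
d(O, N) = N + O
P(L) = -6 (P(L) = -6 + (-L + L)*L = -6 + 0*L = -6 + 0 = -6)
m(Z, j) = -72 (m(Z, j) = -(-24)*(-3) = -4*18 = -72)
-m(4, -52) = -1*(-72) = 72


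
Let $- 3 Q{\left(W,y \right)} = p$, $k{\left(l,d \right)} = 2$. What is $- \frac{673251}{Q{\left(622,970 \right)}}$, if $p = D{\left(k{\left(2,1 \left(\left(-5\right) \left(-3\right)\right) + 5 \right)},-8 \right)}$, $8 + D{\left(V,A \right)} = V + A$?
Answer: $- \frac{2019753}{14} \approx -1.4427 \cdot 10^{5}$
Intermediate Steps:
$D{\left(V,A \right)} = -8 + A + V$ ($D{\left(V,A \right)} = -8 + \left(V + A\right) = -8 + \left(A + V\right) = -8 + A + V$)
$p = -14$ ($p = -8 - 8 + 2 = -14$)
$Q{\left(W,y \right)} = \frac{14}{3}$ ($Q{\left(W,y \right)} = \left(- \frac{1}{3}\right) \left(-14\right) = \frac{14}{3}$)
$- \frac{673251}{Q{\left(622,970 \right)}} = - \frac{673251}{\frac{14}{3}} = \left(-673251\right) \frac{3}{14} = - \frac{2019753}{14}$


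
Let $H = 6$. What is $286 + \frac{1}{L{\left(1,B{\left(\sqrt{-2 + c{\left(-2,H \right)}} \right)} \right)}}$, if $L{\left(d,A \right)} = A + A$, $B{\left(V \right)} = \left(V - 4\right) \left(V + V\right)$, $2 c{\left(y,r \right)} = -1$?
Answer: $\frac{21163}{74} + \frac{2 i \sqrt{10}}{185} \approx 285.99 + 0.034187 i$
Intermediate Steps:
$c{\left(y,r \right)} = - \frac{1}{2}$ ($c{\left(y,r \right)} = \frac{1}{2} \left(-1\right) = - \frac{1}{2}$)
$B{\left(V \right)} = 2 V \left(-4 + V\right)$ ($B{\left(V \right)} = \left(-4 + V\right) 2 V = 2 V \left(-4 + V\right)$)
$L{\left(d,A \right)} = 2 A$
$286 + \frac{1}{L{\left(1,B{\left(\sqrt{-2 + c{\left(-2,H \right)}} \right)} \right)}} = 286 + \frac{1}{2 \cdot 2 \sqrt{-2 - \frac{1}{2}} \left(-4 + \sqrt{-2 - \frac{1}{2}}\right)} = 286 + \frac{1}{2 \cdot 2 \sqrt{- \frac{5}{2}} \left(-4 + \sqrt{- \frac{5}{2}}\right)} = 286 + \frac{1}{2 \cdot 2 \frac{i \sqrt{10}}{2} \left(-4 + \frac{i \sqrt{10}}{2}\right)} = 286 + \frac{1}{2 i \sqrt{10} \left(-4 + \frac{i \sqrt{10}}{2}\right)} = 286 - \frac{i \sqrt{10}}{20 \left(-4 + \frac{i \sqrt{10}}{2}\right)}$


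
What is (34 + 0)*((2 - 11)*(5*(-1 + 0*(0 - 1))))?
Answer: 1530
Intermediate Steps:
(34 + 0)*((2 - 11)*(5*(-1 + 0*(0 - 1)))) = 34*(-45*(-1 + 0*(-1))) = 34*(-45*(-1 + 0)) = 34*(-45*(-1)) = 34*(-9*(-5)) = 34*45 = 1530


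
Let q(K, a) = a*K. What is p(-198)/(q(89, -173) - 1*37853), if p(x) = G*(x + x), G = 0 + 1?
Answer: 66/8875 ≈ 0.0074366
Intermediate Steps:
q(K, a) = K*a
G = 1
p(x) = 2*x (p(x) = 1*(x + x) = 1*(2*x) = 2*x)
p(-198)/(q(89, -173) - 1*37853) = (2*(-198))/(89*(-173) - 1*37853) = -396/(-15397 - 37853) = -396/(-53250) = -396*(-1/53250) = 66/8875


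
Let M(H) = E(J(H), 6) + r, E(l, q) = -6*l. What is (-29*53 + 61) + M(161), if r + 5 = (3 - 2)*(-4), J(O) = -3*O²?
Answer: 465093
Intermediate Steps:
r = -9 (r = -5 + (3 - 2)*(-4) = -5 + 1*(-4) = -5 - 4 = -9)
M(H) = -9 + 18*H² (M(H) = -(-18)*H² - 9 = 18*H² - 9 = -9 + 18*H²)
(-29*53 + 61) + M(161) = (-29*53 + 61) + (-9 + 18*161²) = (-1537 + 61) + (-9 + 18*25921) = -1476 + (-9 + 466578) = -1476 + 466569 = 465093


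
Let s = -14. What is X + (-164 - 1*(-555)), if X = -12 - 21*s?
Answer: 673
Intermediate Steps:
X = 282 (X = -12 - 21*(-14) = -12 + 294 = 282)
X + (-164 - 1*(-555)) = 282 + (-164 - 1*(-555)) = 282 + (-164 + 555) = 282 + 391 = 673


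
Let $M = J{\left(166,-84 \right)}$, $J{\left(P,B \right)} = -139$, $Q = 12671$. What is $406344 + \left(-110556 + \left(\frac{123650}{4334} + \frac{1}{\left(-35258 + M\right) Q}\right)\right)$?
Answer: $\frac{287513801415133760}{971932843629} \approx 2.9582 \cdot 10^{5}$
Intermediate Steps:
$M = -139$
$406344 + \left(-110556 + \left(\frac{123650}{4334} + \frac{1}{\left(-35258 + M\right) Q}\right)\right) = 406344 - \left(\frac{239513027}{2167} - \frac{1}{\left(-35258 - 139\right) 12671}\right) = 406344 - \left(\frac{239513027}{2167} - \frac{1}{-35397} \cdot \frac{1}{12671}\right) = 406344 + \left(-110556 + \left(\frac{61825}{2167} - \frac{1}{448515387}\right)\right) = 406344 + \left(-110556 + \frac{27729463799108}{971932843629}\right) = 406344 - \frac{107425277996448616}{971932843629} = \frac{287513801415133760}{971932843629}$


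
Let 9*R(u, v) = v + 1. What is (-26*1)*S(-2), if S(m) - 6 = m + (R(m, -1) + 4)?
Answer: -208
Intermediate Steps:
R(u, v) = 1/9 + v/9 (R(u, v) = (v + 1)/9 = (1 + v)/9 = 1/9 + v/9)
S(m) = 10 + m (S(m) = 6 + (m + ((1/9 + (1/9)*(-1)) + 4)) = 6 + (m + ((1/9 - 1/9) + 4)) = 6 + (m + (0 + 4)) = 6 + (m + 4) = 6 + (4 + m) = 10 + m)
(-26*1)*S(-2) = (-26*1)*(10 - 2) = -26*8 = -208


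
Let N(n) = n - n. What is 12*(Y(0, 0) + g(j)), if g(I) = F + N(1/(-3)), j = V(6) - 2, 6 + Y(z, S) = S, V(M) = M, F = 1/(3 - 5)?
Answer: -78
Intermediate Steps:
F = -½ (F = 1/(-2) = -½ ≈ -0.50000)
Y(z, S) = -6 + S
N(n) = 0
j = 4 (j = 6 - 2 = 4)
g(I) = -½ (g(I) = -½ + 0 = -½)
12*(Y(0, 0) + g(j)) = 12*((-6 + 0) - ½) = 12*(-6 - ½) = 12*(-13/2) = -78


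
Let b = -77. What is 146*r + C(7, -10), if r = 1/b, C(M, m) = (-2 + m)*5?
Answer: -4766/77 ≈ -61.896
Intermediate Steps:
C(M, m) = -10 + 5*m
r = -1/77 (r = 1/(-77) = -1/77 ≈ -0.012987)
146*r + C(7, -10) = 146*(-1/77) + (-10 + 5*(-10)) = -146/77 + (-10 - 50) = -146/77 - 60 = -4766/77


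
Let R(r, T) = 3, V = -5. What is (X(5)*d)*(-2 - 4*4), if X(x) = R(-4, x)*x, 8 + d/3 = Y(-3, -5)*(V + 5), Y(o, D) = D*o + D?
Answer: 6480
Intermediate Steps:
Y(o, D) = D + D*o
d = -24 (d = -24 + 3*((-5*(1 - 3))*(-5 + 5)) = -24 + 3*(-5*(-2)*0) = -24 + 3*(10*0) = -24 + 3*0 = -24 + 0 = -24)
X(x) = 3*x
(X(5)*d)*(-2 - 4*4) = ((3*5)*(-24))*(-2 - 4*4) = (15*(-24))*(-2 - 16) = -360*(-18) = 6480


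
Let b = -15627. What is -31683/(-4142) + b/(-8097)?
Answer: 107088095/11179258 ≈ 9.5792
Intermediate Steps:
-31683/(-4142) + b/(-8097) = -31683/(-4142) - 15627/(-8097) = -31683*(-1/4142) - 15627*(-1/8097) = 31683/4142 + 5209/2699 = 107088095/11179258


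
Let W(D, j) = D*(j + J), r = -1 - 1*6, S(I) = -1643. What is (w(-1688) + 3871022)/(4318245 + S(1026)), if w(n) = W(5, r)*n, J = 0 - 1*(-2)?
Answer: 1956611/2158301 ≈ 0.90655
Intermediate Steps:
J = 2 (J = 0 + 2 = 2)
r = -7 (r = -1 - 6 = -7)
W(D, j) = D*(2 + j) (W(D, j) = D*(j + 2) = D*(2 + j))
w(n) = -25*n (w(n) = (5*(2 - 7))*n = (5*(-5))*n = -25*n)
(w(-1688) + 3871022)/(4318245 + S(1026)) = (-25*(-1688) + 3871022)/(4318245 - 1643) = (42200 + 3871022)/4316602 = 3913222*(1/4316602) = 1956611/2158301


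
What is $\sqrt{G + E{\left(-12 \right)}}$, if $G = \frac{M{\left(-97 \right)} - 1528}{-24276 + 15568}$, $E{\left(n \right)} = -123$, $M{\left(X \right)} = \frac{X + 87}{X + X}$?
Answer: $\frac{i \sqrt{447104835497}}{60334} \approx 11.083 i$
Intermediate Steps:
$M{\left(X \right)} = \frac{87 + X}{2 X}$
$G = \frac{21173}{120668}$ ($G = \frac{\frac{87 - 97}{2 \left(-97\right)} - 1528}{-24276 + 15568} = \frac{\frac{1}{2} \left(- \frac{1}{97}\right) \left(-10\right) - 1528}{-8708} = \left(\frac{5}{97} - 1528\right) \left(- \frac{1}{8708}\right) = \left(- \frac{148211}{97}\right) \left(- \frac{1}{8708}\right) = \frac{21173}{120668} \approx 0.17546$)
$\sqrt{G + E{\left(-12 \right)}} = \sqrt{\frac{21173}{120668} - 123} = \sqrt{- \frac{14820991}{120668}} = \frac{i \sqrt{447104835497}}{60334}$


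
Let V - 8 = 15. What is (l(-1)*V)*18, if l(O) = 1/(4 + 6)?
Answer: 207/5 ≈ 41.400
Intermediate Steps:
V = 23 (V = 8 + 15 = 23)
l(O) = ⅒ (l(O) = 1/10 = ⅒)
(l(-1)*V)*18 = ((⅒)*23)*18 = (23/10)*18 = 207/5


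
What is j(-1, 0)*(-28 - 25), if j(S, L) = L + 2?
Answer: -106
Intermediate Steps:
j(S, L) = 2 + L
j(-1, 0)*(-28 - 25) = (2 + 0)*(-28 - 25) = 2*(-53) = -106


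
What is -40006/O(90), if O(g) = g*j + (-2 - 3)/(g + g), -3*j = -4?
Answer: -1440216/4319 ≈ -333.46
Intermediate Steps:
j = 4/3 (j = -1/3*(-4) = 4/3 ≈ 1.3333)
O(g) = -5/(2*g) + 4*g/3 (O(g) = g*(4/3) + (-2 - 3)/(g + g) = 4*g/3 - 5*1/(2*g) = 4*g/3 - 5/(2*g) = -5/(2*g) + 4*g/3)
-40006/O(90) = -40006*540/(-15 + 8*90**2) = -40006*540/(-15 + 8*8100) = -40006*540/(-15 + 64800) = -40006/((1/6)*(1/90)*64785) = -40006/4319/36 = -40006*36/4319 = -1440216/4319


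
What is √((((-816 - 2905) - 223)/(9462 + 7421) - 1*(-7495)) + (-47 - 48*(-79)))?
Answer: 4*√200233409863/16883 ≈ 106.02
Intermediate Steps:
√((((-816 - 2905) - 223)/(9462 + 7421) - 1*(-7495)) + (-47 - 48*(-79))) = √(((-3721 - 223)/16883 + 7495) + (-47 + 3792)) = √((-3944*1/16883 + 7495) + 3745) = √((-3944/16883 + 7495) + 3745) = √(126534141/16883 + 3745) = √(189760976/16883) = 4*√200233409863/16883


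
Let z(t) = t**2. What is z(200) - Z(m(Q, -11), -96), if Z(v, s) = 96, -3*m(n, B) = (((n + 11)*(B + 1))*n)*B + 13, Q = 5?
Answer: 39904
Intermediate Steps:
m(n, B) = -13/3 - B*n*(1 + B)*(11 + n)/3 (m(n, B) = -((((n + 11)*(B + 1))*n)*B + 13)/3 = -((((11 + n)*(1 + B))*n)*B + 13)/3 = -((((1 + B)*(11 + n))*n)*B + 13)/3 = -((n*(1 + B)*(11 + n))*B + 13)/3 = -(B*n*(1 + B)*(11 + n) + 13)/3 = -(13 + B*n*(1 + B)*(11 + n))/3 = -13/3 - B*n*(1 + B)*(11 + n)/3)
z(200) - Z(m(Q, -11), -96) = 200**2 - 1*96 = 40000 - 96 = 39904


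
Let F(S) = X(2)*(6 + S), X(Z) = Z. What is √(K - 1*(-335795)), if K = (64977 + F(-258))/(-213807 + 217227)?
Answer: √109105920435/570 ≈ 579.49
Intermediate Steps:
F(S) = 12 + 2*S (F(S) = 2*(6 + S) = 12 + 2*S)
K = 21491/1140 (K = (64977 + (12 + 2*(-258)))/(-213807 + 217227) = (64977 + (12 - 516))/3420 = (64977 - 504)*(1/3420) = 64473*(1/3420) = 21491/1140 ≈ 18.852)
√(K - 1*(-335795)) = √(21491/1140 - 1*(-335795)) = √(21491/1140 + 335795) = √(382827791/1140) = √109105920435/570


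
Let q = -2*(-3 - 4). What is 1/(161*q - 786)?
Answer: 1/1468 ≈ 0.00068120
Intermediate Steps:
q = 14 (q = -2*(-7) = 14)
1/(161*q - 786) = 1/(161*14 - 786) = 1/(2254 - 786) = 1/1468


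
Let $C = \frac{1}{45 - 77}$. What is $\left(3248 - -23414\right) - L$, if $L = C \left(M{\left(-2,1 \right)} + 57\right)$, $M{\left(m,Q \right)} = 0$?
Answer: $\frac{853241}{32} \approx 26664.0$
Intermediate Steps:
$C = - \frac{1}{32}$ ($C = \frac{1}{-32} = - \frac{1}{32} \approx -0.03125$)
$L = - \frac{57}{32}$ ($L = - \frac{0 + 57}{32} = \left(- \frac{1}{32}\right) 57 = - \frac{57}{32} \approx -1.7813$)
$\left(3248 - -23414\right) - L = \left(3248 - -23414\right) - - \frac{57}{32} = \left(3248 + 23414\right) + \frac{57}{32} = 26662 + \frac{57}{32} = \frac{853241}{32}$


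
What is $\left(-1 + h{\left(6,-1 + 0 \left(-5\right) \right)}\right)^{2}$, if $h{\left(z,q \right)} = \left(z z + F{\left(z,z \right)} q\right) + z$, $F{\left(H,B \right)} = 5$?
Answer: $1296$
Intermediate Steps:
$h{\left(z,q \right)} = z + z^{2} + 5 q$ ($h{\left(z,q \right)} = \left(z z + 5 q\right) + z = \left(z^{2} + 5 q\right) + z = z + z^{2} + 5 q$)
$\left(-1 + h{\left(6,-1 + 0 \left(-5\right) \right)}\right)^{2} = \left(-1 + \left(6 + 6^{2} + 5 \left(-1 + 0 \left(-5\right)\right)\right)\right)^{2} = \left(-1 + \left(6 + 36 + 5 \left(-1 + 0\right)\right)\right)^{2} = \left(-1 + \left(6 + 36 + 5 \left(-1\right)\right)\right)^{2} = \left(-1 + \left(6 + 36 - 5\right)\right)^{2} = \left(-1 + 37\right)^{2} = 36^{2} = 1296$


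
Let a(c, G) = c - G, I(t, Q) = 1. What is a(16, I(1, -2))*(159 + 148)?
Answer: 4605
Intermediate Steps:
a(16, I(1, -2))*(159 + 148) = (16 - 1*1)*(159 + 148) = (16 - 1)*307 = 15*307 = 4605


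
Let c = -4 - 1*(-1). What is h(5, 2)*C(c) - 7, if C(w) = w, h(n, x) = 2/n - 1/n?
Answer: -38/5 ≈ -7.6000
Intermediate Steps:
h(n, x) = 1/n
c = -3 (c = -4 + 1 = -3)
h(5, 2)*C(c) - 7 = -3/5 - 7 = (⅕)*(-3) - 7 = -⅗ - 7 = -38/5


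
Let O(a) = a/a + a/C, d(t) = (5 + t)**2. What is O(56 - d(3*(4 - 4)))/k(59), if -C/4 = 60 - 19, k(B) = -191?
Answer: -133/31324 ≈ -0.0042459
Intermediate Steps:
C = -164 (C = -4*(60 - 19) = -4*41 = -164)
O(a) = 1 - a/164 (O(a) = a/a + a/(-164) = 1 + a*(-1/164) = 1 - a/164)
O(56 - d(3*(4 - 4)))/k(59) = (1 - (56 - (5 + 3*(4 - 4))**2)/164)/(-191) = (1 - (56 - (5 + 3*0)**2)/164)*(-1/191) = (1 - (56 - (5 + 0)**2)/164)*(-1/191) = (1 - (56 - 1*5**2)/164)*(-1/191) = (1 - (56 - 1*25)/164)*(-1/191) = (1 - (56 - 25)/164)*(-1/191) = (1 - 1/164*31)*(-1/191) = (1 - 31/164)*(-1/191) = (133/164)*(-1/191) = -133/31324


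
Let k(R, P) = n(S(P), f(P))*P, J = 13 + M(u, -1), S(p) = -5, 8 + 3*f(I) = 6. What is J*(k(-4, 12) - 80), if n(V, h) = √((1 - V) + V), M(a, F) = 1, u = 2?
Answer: -952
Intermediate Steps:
f(I) = -⅔ (f(I) = -8/3 + (⅓)*6 = -8/3 + 2 = -⅔)
n(V, h) = 1 (n(V, h) = √1 = 1)
J = 14 (J = 13 + 1 = 14)
k(R, P) = P (k(R, P) = 1*P = P)
J*(k(-4, 12) - 80) = 14*(12 - 80) = 14*(-68) = -952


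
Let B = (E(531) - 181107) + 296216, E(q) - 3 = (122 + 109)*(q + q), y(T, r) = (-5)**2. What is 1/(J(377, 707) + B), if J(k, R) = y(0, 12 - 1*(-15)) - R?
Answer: 1/359752 ≈ 2.7797e-6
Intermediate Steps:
y(T, r) = 25
E(q) = 3 + 462*q (E(q) = 3 + (122 + 109)*(q + q) = 3 + 231*(2*q) = 3 + 462*q)
J(k, R) = 25 - R
B = 360434 (B = ((3 + 462*531) - 181107) + 296216 = ((3 + 245322) - 181107) + 296216 = (245325 - 181107) + 296216 = 64218 + 296216 = 360434)
1/(J(377, 707) + B) = 1/((25 - 1*707) + 360434) = 1/((25 - 707) + 360434) = 1/(-682 + 360434) = 1/359752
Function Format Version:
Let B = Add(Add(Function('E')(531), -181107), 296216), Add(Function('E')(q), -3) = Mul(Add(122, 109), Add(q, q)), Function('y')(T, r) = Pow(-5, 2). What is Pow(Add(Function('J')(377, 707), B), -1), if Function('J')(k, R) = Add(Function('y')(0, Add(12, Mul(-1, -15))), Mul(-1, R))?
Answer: Rational(1, 359752) ≈ 2.7797e-6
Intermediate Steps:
Function('y')(T, r) = 25
Function('E')(q) = Add(3, Mul(462, q)) (Function('E')(q) = Add(3, Mul(Add(122, 109), Add(q, q))) = Add(3, Mul(231, Mul(2, q))) = Add(3, Mul(462, q)))
Function('J')(k, R) = Add(25, Mul(-1, R))
B = 360434 (B = Add(Add(Add(3, Mul(462, 531)), -181107), 296216) = Add(Add(Add(3, 245322), -181107), 296216) = Add(Add(245325, -181107), 296216) = Add(64218, 296216) = 360434)
Pow(Add(Function('J')(377, 707), B), -1) = Pow(Add(Add(25, Mul(-1, 707)), 360434), -1) = Pow(Add(Add(25, -707), 360434), -1) = Pow(Add(-682, 360434), -1) = Pow(359752, -1) = Rational(1, 359752)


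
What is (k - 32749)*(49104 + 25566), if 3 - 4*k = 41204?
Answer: -6428974995/2 ≈ -3.2145e+9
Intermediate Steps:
k = -41201/4 (k = ¾ - ¼*41204 = ¾ - 10301 = -41201/4 ≈ -10300.)
(k - 32749)*(49104 + 25566) = (-41201/4 - 32749)*(49104 + 25566) = -172197/4*74670 = -6428974995/2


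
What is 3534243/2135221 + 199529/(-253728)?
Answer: 470697896995/541765353888 ≈ 0.86882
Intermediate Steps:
3534243/2135221 + 199529/(-253728) = 3534243*(1/2135221) + 199529*(-1/253728) = 3534243/2135221 - 199529/253728 = 470697896995/541765353888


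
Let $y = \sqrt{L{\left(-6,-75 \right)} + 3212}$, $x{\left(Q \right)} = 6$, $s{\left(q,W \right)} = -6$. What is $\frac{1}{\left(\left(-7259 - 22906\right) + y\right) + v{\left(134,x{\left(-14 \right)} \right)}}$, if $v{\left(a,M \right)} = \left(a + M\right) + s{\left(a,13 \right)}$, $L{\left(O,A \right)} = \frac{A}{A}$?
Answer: $- \frac{30031}{901857748} - \frac{3 \sqrt{357}}{901857748} \approx -3.3362 \cdot 10^{-5}$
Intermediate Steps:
$L{\left(O,A \right)} = 1$
$y = 3 \sqrt{357}$ ($y = \sqrt{1 + 3212} = \sqrt{3213} = 3 \sqrt{357} \approx 56.683$)
$v{\left(a,M \right)} = -6 + M + a$ ($v{\left(a,M \right)} = \left(a + M\right) - 6 = \left(M + a\right) - 6 = -6 + M + a$)
$\frac{1}{\left(\left(-7259 - 22906\right) + y\right) + v{\left(134,x{\left(-14 \right)} \right)}} = \frac{1}{\left(\left(-7259 - 22906\right) + 3 \sqrt{357}\right) + \left(-6 + 6 + 134\right)} = \frac{1}{\left(-30165 + 3 \sqrt{357}\right) + 134} = \frac{1}{-30031 + 3 \sqrt{357}}$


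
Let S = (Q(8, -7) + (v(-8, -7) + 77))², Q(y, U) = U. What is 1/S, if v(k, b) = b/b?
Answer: 1/5041 ≈ 0.00019837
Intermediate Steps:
v(k, b) = 1
S = 5041 (S = (-7 + (1 + 77))² = (-7 + 78)² = 71² = 5041)
1/S = 1/5041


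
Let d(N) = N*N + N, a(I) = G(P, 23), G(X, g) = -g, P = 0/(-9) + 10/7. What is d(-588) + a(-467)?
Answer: 345133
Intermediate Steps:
P = 10/7 (P = 0*(-⅑) + 10*(⅐) = 0 + 10/7 = 10/7 ≈ 1.4286)
a(I) = -23 (a(I) = -1*23 = -23)
d(N) = N + N² (d(N) = N² + N = N + N²)
d(-588) + a(-467) = -588*(1 - 588) - 23 = -588*(-587) - 23 = 345156 - 23 = 345133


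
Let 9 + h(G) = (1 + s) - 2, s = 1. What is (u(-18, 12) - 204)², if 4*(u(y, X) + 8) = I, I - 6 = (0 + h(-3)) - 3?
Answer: 182329/4 ≈ 45582.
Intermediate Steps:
h(G) = -9 (h(G) = -9 + ((1 + 1) - 2) = -9 + (2 - 2) = -9 + 0 = -9)
I = -6 (I = 6 + ((0 - 9) - 3) = 6 + (-9 - 3) = 6 - 12 = -6)
u(y, X) = -19/2 (u(y, X) = -8 + (¼)*(-6) = -8 - 3/2 = -19/2)
(u(-18, 12) - 204)² = (-19/2 - 204)² = (-427/2)² = 182329/4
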